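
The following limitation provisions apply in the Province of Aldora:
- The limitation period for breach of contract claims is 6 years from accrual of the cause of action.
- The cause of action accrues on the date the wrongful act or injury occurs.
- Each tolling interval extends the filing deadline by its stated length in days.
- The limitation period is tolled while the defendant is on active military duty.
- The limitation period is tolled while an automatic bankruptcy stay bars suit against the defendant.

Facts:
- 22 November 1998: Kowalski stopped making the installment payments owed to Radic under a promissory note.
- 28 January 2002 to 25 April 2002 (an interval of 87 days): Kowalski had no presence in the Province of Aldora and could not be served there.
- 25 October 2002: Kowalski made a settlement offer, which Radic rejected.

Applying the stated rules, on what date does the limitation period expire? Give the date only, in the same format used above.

The cause of action accrued on 22 November 1998, the date of the act.
6 years from 22 November 1998 is 22 November 2004.
Although the defendant's absence ran from 28 January 2002 to 25 April 2002, the stated rules do not make that a tolling event, so it is disregarded.
Nothing else in the chronology tolls or restarts the period.

22 November 2004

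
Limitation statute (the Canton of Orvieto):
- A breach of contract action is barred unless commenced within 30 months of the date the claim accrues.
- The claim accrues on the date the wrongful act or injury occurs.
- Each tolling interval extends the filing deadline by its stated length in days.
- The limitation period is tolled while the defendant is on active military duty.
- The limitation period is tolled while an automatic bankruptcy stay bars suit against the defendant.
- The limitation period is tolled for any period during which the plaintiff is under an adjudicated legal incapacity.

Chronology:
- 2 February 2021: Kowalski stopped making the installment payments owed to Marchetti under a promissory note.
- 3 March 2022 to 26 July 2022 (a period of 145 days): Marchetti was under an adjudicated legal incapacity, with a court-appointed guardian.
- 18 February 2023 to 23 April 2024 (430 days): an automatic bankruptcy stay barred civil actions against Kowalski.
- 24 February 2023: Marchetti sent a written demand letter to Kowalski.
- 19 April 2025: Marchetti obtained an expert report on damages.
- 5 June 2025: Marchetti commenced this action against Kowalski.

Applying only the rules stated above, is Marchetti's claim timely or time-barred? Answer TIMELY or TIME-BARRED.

TIME-BARRED

The claim accrued on 2 February 2021, when the wrongful act occurred.
Adding the 30 months base period to 2 February 2021 gives a deadline of 2 August 2023, before any tolling.
Because the plaintiff's legal incapacity ran from 3 March 2022 to 26 July 2022, the deadline is extended by 145 days to 25 December 2023.
Because the automatic bankruptcy stay ran from 18 February 2023 to 23 April 2024, the deadline is extended by 430 days to 27 February 2025.
Nothing else in the chronology tolls or restarts the period.
The 5 June 2025 filing falls after the 27 February 2025 deadline; the claim is time-barred.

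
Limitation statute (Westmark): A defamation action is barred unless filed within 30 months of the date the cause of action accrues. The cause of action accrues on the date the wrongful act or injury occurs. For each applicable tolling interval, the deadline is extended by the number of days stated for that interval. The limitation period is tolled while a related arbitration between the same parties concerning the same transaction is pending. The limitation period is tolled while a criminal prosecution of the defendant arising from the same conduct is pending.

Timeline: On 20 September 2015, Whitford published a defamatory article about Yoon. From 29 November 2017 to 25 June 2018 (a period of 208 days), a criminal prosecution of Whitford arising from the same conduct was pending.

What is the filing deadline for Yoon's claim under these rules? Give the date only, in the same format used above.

14 October 2018

The cause of action accrued on 20 September 2015, the date of the act.
The untolled deadline — 30 months after 20 September 2015 — is 20 March 2018.
Because the pending criminal prosecution ran from 29 November 2017 to 25 June 2018, the deadline is extended by 208 days to 14 October 2018.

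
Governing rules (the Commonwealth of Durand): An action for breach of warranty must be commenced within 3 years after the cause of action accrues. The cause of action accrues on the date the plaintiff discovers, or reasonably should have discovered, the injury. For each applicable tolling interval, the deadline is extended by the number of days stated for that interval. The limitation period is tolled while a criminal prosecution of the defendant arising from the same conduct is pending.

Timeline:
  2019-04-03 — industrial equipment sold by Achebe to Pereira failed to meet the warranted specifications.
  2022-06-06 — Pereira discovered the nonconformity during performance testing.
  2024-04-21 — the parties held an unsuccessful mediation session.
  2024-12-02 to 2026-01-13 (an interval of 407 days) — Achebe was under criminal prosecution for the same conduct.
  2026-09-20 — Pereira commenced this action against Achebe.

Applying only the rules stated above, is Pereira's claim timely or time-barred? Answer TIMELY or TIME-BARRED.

Accrual is tied to discovery, so the period began on 2022-06-06 rather than on 2019-04-03 when the act occurred.
3 years from 2022-06-06 is 2025-06-06.
The pending criminal prosecution from 2024-12-02 to 2026-01-13 tolled the period for 407 days, extending the deadline to 2026-07-18.
The other events in the timeline have no effect on the limitation period under the stated rules.
Pereira filed on 2026-09-20, after the 2026-07-18 deadline, so the action is time-barred.

TIME-BARRED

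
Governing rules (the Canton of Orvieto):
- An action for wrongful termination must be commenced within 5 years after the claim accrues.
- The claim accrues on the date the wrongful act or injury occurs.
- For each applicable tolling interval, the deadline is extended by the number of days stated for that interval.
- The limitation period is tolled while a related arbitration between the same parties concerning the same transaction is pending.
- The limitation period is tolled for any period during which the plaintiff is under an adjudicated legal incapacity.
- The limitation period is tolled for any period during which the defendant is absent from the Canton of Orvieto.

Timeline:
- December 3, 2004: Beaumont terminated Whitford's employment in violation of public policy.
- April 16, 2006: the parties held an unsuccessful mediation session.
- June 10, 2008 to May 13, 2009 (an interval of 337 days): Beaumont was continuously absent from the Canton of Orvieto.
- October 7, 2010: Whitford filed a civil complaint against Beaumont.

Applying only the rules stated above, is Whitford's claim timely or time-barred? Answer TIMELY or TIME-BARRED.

The limitation period began to run on December 3, 2004.
The untolled deadline — 5 years after December 3, 2004 — is December 3, 2009.
Because the defendant's absence from the jurisdiction ran from June 10, 2008 to May 13, 2009, the deadline is extended by 337 days to November 5, 2010.
The other events in the timeline have no effect on the limitation period under the stated rules.
The October 7, 2010 filing precedes the November 5, 2010 deadline; the claim is timely.

TIMELY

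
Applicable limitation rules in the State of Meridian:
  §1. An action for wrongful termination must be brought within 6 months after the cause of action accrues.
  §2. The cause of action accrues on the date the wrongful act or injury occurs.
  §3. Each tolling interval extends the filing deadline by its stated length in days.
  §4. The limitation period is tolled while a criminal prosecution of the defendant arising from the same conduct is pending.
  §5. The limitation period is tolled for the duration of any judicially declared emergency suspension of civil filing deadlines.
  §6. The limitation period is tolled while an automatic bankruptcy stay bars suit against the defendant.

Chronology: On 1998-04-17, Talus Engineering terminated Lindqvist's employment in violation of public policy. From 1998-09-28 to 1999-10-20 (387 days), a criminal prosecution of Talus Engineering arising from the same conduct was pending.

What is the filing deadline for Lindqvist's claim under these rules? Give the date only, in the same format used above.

1999-11-08

The claim accrued on 1998-04-17, when the wrongful act occurred.
Adding the 6 months base period to 1998-04-17 gives a deadline of 1998-10-17, before any tolling.
Because the pending criminal prosecution ran from 1998-09-28 to 1999-10-20, the deadline is extended by 387 days to 1999-11-08.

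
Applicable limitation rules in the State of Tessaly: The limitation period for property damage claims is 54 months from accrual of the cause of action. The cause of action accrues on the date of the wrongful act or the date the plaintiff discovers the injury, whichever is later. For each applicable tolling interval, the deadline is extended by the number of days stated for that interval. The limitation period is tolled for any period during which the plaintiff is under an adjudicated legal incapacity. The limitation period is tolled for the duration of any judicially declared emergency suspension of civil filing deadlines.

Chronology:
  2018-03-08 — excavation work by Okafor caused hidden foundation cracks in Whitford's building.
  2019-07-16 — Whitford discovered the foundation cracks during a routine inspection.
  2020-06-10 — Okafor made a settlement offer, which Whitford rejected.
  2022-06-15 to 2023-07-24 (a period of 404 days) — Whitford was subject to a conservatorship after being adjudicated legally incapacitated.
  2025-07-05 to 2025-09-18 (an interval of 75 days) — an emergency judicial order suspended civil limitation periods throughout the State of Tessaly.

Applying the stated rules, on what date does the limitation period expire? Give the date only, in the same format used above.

2025-02-23

Taking the later of the act (2018-03-08) and discovery (2019-07-16), the claim accrued on 2019-07-16.
54 months from 2019-07-16 is 2024-01-16.
The plaintiff's legal incapacity from 2022-06-15 to 2023-07-24 tolled the period for 404 days, extending the deadline to 2025-02-23.
The emergency suspension of filing deadlines from 2025-07-05 to 2025-09-18 began after the period had already run on 2025-02-23, so it has no tolling effect.
None of the other events listed affects the running of the period under the stated rules.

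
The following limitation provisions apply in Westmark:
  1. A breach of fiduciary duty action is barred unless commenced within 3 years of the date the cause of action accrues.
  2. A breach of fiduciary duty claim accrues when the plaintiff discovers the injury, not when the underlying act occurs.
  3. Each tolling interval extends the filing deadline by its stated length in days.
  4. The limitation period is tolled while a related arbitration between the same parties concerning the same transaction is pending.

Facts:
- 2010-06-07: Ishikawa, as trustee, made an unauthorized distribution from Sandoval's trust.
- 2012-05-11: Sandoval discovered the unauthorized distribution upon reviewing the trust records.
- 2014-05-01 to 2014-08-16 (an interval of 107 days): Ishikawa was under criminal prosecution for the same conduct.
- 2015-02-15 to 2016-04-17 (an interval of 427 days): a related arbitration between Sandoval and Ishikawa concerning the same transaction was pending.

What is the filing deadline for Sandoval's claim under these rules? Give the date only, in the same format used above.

Accrual is tied to discovery, so the period began on 2012-05-11 rather than on 2010-06-07 when the act occurred.
The untolled deadline — 3 years after 2012-05-11 — is 2015-05-11.
Because the pending related arbitration ran from 2015-02-15 to 2016-04-17, the deadline is extended by 427 days to 2016-07-11.
No stated provision tolls the period for a criminal prosecution, so the interval from 2014-05-01 to 2014-08-16 has no effect on the deadline.

2016-07-11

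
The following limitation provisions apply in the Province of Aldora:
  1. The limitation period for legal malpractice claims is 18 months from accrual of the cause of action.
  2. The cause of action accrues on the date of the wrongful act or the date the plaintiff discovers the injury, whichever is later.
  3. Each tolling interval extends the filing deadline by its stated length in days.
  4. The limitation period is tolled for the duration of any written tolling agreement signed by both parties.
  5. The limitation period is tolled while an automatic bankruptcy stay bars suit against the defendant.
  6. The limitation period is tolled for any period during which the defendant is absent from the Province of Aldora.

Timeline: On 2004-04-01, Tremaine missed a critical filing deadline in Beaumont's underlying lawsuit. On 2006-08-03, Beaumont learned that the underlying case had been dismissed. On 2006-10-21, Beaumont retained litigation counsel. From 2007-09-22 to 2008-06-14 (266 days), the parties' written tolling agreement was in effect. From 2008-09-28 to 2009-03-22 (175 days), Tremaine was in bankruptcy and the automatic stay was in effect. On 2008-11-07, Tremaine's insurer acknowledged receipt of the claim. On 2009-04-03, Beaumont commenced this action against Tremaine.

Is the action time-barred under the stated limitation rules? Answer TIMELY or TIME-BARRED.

TIMELY

Because discovery on 2006-08-03 post-dates the 2004-04-01 act, accrual under the later-of rule falls on 2006-08-03.
Adding the 18 months base period to 2006-08-03 gives a deadline of 2008-02-03, before any tolling.
Because the written tolling agreement ran from 2007-09-22 to 2008-06-14, the deadline is extended by 266 days to 2008-10-26.
Because the automatic bankruptcy stay ran from 2008-09-28 to 2009-03-22, the deadline is extended by 175 days to 2009-04-19.
None of the other events listed affects the running of the period under the stated rules.
Filing on 2009-04-03 beat the 2009-04-19 deadline — the action is timely.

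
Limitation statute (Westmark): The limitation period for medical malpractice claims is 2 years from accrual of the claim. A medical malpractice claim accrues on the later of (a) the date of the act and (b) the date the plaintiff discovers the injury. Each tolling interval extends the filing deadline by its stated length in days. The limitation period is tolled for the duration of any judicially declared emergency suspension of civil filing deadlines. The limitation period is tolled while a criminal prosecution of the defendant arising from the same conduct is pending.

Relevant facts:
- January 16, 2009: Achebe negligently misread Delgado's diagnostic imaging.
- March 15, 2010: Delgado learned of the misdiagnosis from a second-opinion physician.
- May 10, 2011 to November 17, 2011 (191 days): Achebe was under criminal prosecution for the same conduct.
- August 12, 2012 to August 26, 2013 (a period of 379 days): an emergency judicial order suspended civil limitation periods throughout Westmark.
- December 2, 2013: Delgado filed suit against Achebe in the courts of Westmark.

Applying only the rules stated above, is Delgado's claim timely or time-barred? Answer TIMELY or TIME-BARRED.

The claim accrued on March 15, 2010 — the later of the January 16, 2009 act and the March 15, 2010 discovery.
Adding the 2 years base period to March 15, 2010 gives a deadline of March 15, 2012, before any tolling.
The pending criminal prosecution from May 10, 2011 to November 17, 2011 tolled the period for 191 days, extending the deadline to September 22, 2012.
The period was tolled for 379 days by the emergency suspension of filing deadlines (August 12, 2012 to August 26, 2013), pushing the deadline to October 6, 2013.
The December 2, 2013 filing falls after the October 6, 2013 deadline; the claim is time-barred.

TIME-BARRED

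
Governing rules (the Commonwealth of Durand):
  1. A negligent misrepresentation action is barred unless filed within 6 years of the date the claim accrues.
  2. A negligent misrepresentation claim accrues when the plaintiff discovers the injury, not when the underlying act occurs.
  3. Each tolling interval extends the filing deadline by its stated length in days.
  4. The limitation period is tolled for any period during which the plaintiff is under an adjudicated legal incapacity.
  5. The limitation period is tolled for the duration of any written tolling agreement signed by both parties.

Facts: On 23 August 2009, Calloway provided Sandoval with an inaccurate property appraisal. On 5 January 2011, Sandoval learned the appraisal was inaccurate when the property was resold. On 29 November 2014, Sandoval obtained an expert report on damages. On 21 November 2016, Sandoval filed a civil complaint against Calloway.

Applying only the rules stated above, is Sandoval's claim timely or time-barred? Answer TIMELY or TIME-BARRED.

TIMELY

Accrual is tied to discovery, so the period began on 5 January 2011 rather than on 23 August 2009 when the act occurred.
Adding the 6 years base period to 5 January 2011 gives a deadline of 5 January 2017, before any tolling.
The other events in the timeline have no effect on the limitation period under the stated rules.
Filing on 21 November 2016 beat the 5 January 2017 deadline — the action is timely.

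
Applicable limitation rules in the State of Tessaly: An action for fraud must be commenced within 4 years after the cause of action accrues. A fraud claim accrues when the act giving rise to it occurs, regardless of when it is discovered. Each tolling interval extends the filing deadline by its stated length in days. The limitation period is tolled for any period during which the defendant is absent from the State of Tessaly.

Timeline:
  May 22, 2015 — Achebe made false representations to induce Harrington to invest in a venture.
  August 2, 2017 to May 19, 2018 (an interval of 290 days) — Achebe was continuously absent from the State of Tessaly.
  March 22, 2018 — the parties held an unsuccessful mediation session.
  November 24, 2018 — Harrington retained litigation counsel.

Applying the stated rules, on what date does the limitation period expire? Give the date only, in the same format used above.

The claim accrued on May 22, 2015, when the wrongful act occurred.
Adding the 4 years base period to May 22, 2015 gives a deadline of May 22, 2019, before any tolling.
The period was tolled for 290 days by the defendant's absence from the jurisdiction (August 2, 2017 to May 19, 2018), pushing the deadline to March 7, 2020.
None of the other events listed affects the running of the period under the stated rules.

March 7, 2020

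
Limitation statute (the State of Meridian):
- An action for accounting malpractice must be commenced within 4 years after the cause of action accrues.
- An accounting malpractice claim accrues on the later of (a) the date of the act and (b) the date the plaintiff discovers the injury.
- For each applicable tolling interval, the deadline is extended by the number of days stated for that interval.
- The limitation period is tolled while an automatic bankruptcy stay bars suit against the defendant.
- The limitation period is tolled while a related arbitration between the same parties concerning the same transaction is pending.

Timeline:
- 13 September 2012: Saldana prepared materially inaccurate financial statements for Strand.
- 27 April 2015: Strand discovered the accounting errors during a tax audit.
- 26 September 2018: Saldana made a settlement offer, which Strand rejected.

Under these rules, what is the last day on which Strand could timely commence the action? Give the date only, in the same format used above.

27 April 2019

Because discovery on 27 April 2015 post-dates the 13 September 2012 act, accrual under the later-of rule falls on 27 April 2015.
4 years from 27 April 2015 is 27 April 2019.
None of the other events listed affects the running of the period under the stated rules.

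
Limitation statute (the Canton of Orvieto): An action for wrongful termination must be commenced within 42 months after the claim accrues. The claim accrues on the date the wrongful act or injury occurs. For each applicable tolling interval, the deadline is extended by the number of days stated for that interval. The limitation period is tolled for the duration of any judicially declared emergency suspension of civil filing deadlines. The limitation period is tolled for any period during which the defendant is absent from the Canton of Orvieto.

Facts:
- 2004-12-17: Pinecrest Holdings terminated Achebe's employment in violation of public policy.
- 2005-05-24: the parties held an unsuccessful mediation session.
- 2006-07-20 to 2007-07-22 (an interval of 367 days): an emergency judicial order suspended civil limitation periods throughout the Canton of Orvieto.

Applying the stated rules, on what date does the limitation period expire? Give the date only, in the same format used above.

The claim accrued on 2004-12-17, the date of the act.
The untolled deadline — 42 months after 2004-12-17 — is 2008-06-17.
The emergency suspension of filing deadlines from 2006-07-20 to 2007-07-22 tolled the period for 367 days, extending the deadline to 2009-06-19.
Nothing else in the chronology tolls or restarts the period.

2009-06-19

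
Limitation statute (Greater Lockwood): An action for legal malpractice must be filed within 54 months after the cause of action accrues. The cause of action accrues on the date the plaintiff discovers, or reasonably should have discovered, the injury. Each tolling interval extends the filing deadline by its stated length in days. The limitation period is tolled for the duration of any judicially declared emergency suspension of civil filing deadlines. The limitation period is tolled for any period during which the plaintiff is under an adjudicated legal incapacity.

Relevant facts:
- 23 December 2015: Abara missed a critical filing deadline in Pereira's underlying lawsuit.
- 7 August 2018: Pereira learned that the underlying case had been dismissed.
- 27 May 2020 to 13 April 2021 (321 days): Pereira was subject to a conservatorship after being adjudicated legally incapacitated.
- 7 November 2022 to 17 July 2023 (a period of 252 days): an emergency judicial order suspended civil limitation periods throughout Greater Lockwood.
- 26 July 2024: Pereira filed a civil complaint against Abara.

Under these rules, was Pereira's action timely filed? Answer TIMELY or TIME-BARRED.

Accrual is tied to discovery, so the period began on 7 August 2018 rather than on 23 December 2015 when the act occurred.
Adding the 54 months base period to 7 August 2018 gives a deadline of 7 February 2023, before any tolling.
Because the plaintiff's legal incapacity ran from 27 May 2020 to 13 April 2021, the deadline is extended by 321 days to 25 December 2023.
The period was tolled for 252 days by the emergency suspension of filing deadlines (7 November 2022 to 17 July 2023), pushing the deadline to 2 September 2024.
Filing on 26 July 2024 beat the 2 September 2024 deadline — the action is timely.

TIMELY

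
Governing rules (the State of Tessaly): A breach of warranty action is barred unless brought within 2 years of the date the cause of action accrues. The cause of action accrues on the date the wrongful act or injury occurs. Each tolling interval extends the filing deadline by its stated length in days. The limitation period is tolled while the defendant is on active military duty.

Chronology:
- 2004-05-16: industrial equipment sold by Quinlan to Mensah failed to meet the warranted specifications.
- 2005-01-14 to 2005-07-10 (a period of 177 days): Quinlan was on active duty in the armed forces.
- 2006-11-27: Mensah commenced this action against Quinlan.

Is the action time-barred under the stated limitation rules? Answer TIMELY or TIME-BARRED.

The limitation period began to run on 2004-05-16.
2 years from 2004-05-16 is 2006-05-16.
The period was tolled for 177 days by the defendant's active military service (2005-01-14 to 2005-07-10), pushing the deadline to 2006-11-09.
Filing on 2006-11-27 missed the 2006-11-09 deadline — the action is time-barred.

TIME-BARRED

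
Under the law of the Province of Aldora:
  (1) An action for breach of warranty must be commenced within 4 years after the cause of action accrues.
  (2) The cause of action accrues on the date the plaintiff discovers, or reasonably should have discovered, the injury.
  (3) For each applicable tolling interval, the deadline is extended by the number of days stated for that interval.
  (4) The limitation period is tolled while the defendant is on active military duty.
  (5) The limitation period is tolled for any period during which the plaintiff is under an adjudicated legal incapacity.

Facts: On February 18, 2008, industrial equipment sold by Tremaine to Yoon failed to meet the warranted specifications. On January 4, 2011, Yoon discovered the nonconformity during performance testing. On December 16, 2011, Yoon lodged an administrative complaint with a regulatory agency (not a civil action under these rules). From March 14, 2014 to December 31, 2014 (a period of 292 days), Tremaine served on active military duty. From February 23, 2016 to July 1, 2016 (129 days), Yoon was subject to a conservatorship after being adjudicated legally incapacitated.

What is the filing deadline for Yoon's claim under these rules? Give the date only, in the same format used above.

Under the discovery rule, the claim accrued on January 4, 2011, when Yoon discovered the injury — not on the February 18, 2008 date of the underlying act.
The untolled deadline — 4 years after January 4, 2011 — is January 4, 2015.
Because the defendant's active military service ran from March 14, 2014 to December 31, 2014, the deadline is extended by 292 days to October 23, 2015.
The plaintiff's legal incapacity starting February 23, 2016 came too late — the period had run on October 23, 2015 — and so does not extend the deadline.
Nothing else in the chronology tolls or restarts the period.

October 23, 2015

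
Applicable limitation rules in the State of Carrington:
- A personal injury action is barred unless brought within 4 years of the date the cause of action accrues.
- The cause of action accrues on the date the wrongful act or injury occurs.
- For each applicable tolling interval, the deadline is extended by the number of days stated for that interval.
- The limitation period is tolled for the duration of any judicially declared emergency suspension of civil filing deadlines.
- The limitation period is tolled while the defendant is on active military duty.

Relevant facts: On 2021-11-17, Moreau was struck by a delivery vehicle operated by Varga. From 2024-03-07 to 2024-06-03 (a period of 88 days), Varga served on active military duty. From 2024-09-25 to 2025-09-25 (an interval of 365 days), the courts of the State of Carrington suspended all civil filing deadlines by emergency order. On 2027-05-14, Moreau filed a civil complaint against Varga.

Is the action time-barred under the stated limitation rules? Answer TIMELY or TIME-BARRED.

The limitation period began to run on 2021-11-17.
4 years from 2021-11-17 is 2025-11-17.
The defendant's active military service from 2024-03-07 to 2024-06-03 tolled the period for 88 days, extending the deadline to 2026-02-13.
The emergency suspension of filing deadlines from 2024-09-25 to 2025-09-25 tolled the period for 365 days, extending the deadline to 2027-02-13.
The 2027-05-14 filing falls after the 2027-02-13 deadline; the claim is time-barred.

TIME-BARRED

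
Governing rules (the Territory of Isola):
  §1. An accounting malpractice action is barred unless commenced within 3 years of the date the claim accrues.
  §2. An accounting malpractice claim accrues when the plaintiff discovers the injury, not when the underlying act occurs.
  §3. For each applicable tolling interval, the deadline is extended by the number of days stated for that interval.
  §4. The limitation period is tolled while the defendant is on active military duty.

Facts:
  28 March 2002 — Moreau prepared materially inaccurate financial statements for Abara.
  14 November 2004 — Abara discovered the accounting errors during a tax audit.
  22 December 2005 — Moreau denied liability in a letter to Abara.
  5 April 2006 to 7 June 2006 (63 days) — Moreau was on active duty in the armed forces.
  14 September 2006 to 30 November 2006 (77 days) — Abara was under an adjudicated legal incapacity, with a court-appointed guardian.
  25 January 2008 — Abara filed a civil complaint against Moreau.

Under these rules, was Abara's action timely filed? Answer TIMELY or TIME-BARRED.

The claim did not accrue until Abara discovered the injury on 14 November 2004; the 28 March 2002 act date does not start the clock under the stated rule.
3 years from 14 November 2004 is 14 November 2007.
Because the defendant's active military service ran from 5 April 2006 to 7 June 2006, the deadline is extended by 63 days to 16 January 2008.
No stated provision tolls the period for the plaintiff's incapacity, so the interval from 14 September 2006 to 30 November 2006 has no effect on the deadline.
Nothing else in the chronology tolls or restarts the period.
The 25 January 2008 filing falls after the 16 January 2008 deadline; the claim is time-barred.

TIME-BARRED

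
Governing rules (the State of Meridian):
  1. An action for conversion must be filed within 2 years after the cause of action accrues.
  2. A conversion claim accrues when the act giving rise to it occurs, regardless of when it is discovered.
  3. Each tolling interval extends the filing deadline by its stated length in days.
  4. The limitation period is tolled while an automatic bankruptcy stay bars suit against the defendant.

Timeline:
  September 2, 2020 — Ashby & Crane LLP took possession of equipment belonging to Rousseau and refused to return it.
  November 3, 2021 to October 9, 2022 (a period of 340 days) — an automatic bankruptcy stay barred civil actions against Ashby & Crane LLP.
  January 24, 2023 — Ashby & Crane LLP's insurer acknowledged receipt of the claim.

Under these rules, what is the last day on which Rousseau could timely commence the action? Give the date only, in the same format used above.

August 8, 2023

The limitation period began to run on September 2, 2020.
Adding the 2 years base period to September 2, 2020 gives a deadline of September 2, 2022, before any tolling.
The period was tolled for 340 days by the automatic bankruptcy stay (November 3, 2021 to October 9, 2022), pushing the deadline to August 8, 2023.
The other events in the timeline have no effect on the limitation period under the stated rules.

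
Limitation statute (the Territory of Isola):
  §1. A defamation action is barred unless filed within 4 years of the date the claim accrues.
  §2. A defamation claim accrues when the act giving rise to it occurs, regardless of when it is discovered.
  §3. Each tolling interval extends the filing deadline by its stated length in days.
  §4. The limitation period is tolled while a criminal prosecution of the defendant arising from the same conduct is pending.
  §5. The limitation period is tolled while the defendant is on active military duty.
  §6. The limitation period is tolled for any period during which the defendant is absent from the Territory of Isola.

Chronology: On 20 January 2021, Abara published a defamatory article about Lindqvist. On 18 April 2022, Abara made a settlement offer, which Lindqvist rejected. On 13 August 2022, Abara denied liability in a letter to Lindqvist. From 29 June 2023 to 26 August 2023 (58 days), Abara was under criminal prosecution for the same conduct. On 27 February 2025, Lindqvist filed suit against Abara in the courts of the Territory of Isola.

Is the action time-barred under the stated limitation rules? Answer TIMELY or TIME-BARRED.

The limitation period began to run on 20 January 2021.
4 years from 20 January 2021 is 20 January 2025.
Because the pending criminal prosecution ran from 29 June 2023 to 26 August 2023, the deadline is extended by 58 days to 19 March 2025.
Nothing else in the chronology tolls or restarts the period.
Filing on 27 February 2025 beat the 19 March 2025 deadline — the action is timely.

TIMELY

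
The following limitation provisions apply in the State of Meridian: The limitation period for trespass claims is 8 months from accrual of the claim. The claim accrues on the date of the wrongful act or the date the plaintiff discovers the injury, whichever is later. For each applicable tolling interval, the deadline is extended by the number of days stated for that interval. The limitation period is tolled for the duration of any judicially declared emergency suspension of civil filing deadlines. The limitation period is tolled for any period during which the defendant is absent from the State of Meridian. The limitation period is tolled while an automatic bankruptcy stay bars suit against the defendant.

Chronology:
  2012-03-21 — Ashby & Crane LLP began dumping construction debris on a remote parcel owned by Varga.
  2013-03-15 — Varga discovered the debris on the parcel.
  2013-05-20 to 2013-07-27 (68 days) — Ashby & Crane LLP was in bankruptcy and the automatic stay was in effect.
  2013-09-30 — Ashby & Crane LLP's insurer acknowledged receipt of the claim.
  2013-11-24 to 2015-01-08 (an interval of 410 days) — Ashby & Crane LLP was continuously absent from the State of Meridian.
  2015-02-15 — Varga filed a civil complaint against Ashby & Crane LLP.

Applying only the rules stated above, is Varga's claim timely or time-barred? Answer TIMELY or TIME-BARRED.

The claim accrued on 2013-03-15 — the later of the 2012-03-21 act and the 2013-03-15 discovery.
Adding the 8 months base period to 2013-03-15 gives a deadline of 2013-11-15, before any tolling.
The automatic bankruptcy stay from 2013-05-20 to 2013-07-27 tolled the period for 68 days, extending the deadline to 2014-01-22.
The defendant's absence from the jurisdiction from 2013-11-24 to 2015-01-08 tolled the period for 410 days, extending the deadline to 2015-03-08.
The other events in the timeline have no effect on the limitation period under the stated rules.
Filing on 2015-02-15 beat the 2015-03-08 deadline — the action is timely.

TIMELY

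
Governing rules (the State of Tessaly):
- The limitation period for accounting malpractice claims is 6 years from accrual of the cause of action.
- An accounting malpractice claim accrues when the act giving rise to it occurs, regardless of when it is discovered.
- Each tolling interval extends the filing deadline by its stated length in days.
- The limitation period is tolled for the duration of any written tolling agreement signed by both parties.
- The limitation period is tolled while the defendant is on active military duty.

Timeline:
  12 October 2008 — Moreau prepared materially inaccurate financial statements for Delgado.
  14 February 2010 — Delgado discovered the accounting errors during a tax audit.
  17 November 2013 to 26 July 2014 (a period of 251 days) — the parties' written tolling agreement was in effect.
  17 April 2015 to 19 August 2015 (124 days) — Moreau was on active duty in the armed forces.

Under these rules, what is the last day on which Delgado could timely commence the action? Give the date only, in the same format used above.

Because the rule ties accrual to occurrence, the claim accrued on 12 October 2008, not on the 14 February 2010 discovery date.
6 years from 12 October 2008 is 12 October 2014.
The written tolling agreement from 17 November 2013 to 26 July 2014 tolled the period for 251 days, extending the deadline to 20 June 2015.
The defendant's active military service from 17 April 2015 to 19 August 2015 tolled the period for 124 days, extending the deadline to 22 October 2015.

22 October 2015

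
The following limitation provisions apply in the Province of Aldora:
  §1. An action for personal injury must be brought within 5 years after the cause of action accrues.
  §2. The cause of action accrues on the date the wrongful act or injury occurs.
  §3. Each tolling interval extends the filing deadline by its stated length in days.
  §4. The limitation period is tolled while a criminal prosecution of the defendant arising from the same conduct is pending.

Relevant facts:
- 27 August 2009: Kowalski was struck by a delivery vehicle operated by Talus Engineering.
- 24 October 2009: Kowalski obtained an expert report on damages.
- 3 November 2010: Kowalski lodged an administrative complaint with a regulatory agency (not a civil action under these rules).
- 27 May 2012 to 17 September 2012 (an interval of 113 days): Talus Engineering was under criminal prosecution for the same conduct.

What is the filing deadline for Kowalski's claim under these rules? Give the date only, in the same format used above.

18 December 2014

The cause of action accrued on 27 August 2009, the date of the act.
The untolled deadline — 5 years after 27 August 2009 — is 27 August 2014.
The pending criminal prosecution from 27 May 2012 to 17 September 2012 tolled the period for 113 days, extending the deadline to 18 December 2014.
None of the other events listed affects the running of the period under the stated rules.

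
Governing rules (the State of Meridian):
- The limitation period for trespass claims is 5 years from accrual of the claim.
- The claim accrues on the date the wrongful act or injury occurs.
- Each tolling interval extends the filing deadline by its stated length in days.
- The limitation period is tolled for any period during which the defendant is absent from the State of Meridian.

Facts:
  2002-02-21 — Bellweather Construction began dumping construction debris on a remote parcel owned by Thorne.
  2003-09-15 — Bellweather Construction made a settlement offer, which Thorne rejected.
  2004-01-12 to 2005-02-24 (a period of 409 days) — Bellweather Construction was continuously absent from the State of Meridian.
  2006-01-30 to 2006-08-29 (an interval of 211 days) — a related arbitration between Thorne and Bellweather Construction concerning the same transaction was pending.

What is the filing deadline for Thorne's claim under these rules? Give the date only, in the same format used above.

2008-04-05

The claim accrued on 2002-02-21, when the wrongful act occurred.
The untolled deadline — 5 years after 2002-02-21 — is 2007-02-21.
The defendant's absence from the jurisdiction from 2004-01-12 to 2005-02-24 tolled the period for 409 days, extending the deadline to 2008-04-05.
Although a pending arbitration ran from 2006-01-30 to 2006-08-29, the stated rules do not make that a tolling event, so it is disregarded.
The other events in the timeline have no effect on the limitation period under the stated rules.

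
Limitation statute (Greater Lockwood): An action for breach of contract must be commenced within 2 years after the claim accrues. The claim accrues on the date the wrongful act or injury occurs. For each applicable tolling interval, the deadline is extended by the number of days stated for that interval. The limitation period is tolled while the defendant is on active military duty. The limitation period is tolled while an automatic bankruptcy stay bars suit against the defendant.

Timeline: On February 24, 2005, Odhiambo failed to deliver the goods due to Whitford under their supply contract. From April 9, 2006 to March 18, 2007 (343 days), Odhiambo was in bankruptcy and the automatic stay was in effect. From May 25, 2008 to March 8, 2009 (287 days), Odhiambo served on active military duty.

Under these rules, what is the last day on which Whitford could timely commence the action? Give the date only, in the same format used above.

The limitation period began to run on February 24, 2005.
The untolled deadline — 2 years after February 24, 2005 — is February 24, 2007.
The period was tolled for 343 days by the automatic bankruptcy stay (April 9, 2006 to March 18, 2007), pushing the deadline to February 2, 2008.
By the time the defendant's active military service began on May 25, 2008, the limitation period had already expired on February 2, 2008; that interval cannot revive it.

February 2, 2008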